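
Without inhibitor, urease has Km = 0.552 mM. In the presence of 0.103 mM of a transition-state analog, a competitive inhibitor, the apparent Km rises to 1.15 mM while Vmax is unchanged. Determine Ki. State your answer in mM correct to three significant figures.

Competitive: Km,app = α·Km with α = 1 + [I]/Ki.
α = Km,app/Km = 1.15/0.552 = 2.083.
Ki = [I]/(α − 1) = 0.103/1.083 = 0.0951 mM.

0.0951 mM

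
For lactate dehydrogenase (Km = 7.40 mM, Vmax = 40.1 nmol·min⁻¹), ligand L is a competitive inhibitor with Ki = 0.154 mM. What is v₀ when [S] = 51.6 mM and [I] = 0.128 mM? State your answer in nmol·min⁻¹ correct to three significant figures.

α = 1 + [I]/Ki = 1 + 0.128/0.154 = 1.831.
For a competitive inhibitor, Vmax is unchanged and the apparent Km becomes α·Km: Km,app = 13.6 mM, Vmax,app = 40.1 nmol·min⁻¹.
v = Vmax,app·[S]/(Km,app + [S]) = 40.1 × 51.6/(13.6 + 51.6) = 31.8 nmol·min⁻¹.

31.8 nmol·min⁻¹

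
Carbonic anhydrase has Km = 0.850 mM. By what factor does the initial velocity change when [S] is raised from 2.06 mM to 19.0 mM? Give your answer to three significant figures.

The fractional saturations are [S]/(Km+[S]) = 2.06/2.910 = 0.7079 and 19.0/19.85 = 0.9572.
v₂/v₁ is just their ratio: 0.9572/0.7079 = 1.35.

1.35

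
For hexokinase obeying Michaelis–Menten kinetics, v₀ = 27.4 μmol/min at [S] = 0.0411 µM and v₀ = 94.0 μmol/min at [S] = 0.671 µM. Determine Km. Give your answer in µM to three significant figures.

In reciprocal form, 1/v = (Km/Vmax)·(1/[S]) + 1/Vmax. The two points give (1/[S], 1/v) = (24.33, 0.03650) and (1.490, 0.01064).
Slope = (0.03650 − 0.01064)/(24.33 − 1.490) = 0.001132; intercept = 0.03650 − 0.001132×24.33 = 0.008951.
Vmax = 1/intercept = 112 μmol/min; Km = slope × Vmax = 0.001132 × 112 = 0.126 µM.

0.126 µM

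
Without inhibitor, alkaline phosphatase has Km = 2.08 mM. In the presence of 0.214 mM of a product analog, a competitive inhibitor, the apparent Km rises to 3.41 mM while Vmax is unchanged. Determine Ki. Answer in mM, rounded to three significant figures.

0.335 mM

Competitive: Km,app = α·Km with α = 1 + [I]/Ki.
α = Km,app/Km = 3.41/2.08 = 1.639.
Ki = [I]/(α − 1) = 0.214/0.6394 = 0.335 mM.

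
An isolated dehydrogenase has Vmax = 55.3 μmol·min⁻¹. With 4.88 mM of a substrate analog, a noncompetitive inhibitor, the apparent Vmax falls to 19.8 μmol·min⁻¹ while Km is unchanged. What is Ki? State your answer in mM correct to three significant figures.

Noncompetitive: Vmax,app = Vmax/α with α = 1 + [I]/Ki.
α = Vmax/Vmax,app = 55.3/19.8 = 2.793.
Since α = 1 + [I]/Ki, [I]/Ki = 2.793 − 1 = 1.793 and Ki = 4.88/1.793 = 2.72 mM.

2.72 mM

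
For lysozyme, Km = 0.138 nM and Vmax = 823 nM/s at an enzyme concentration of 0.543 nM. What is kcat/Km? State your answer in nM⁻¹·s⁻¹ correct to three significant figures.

11000 nM⁻¹·s⁻¹

kcat = Vmax/[E]total = 823/0.543 = 1520 s⁻¹.
kcat/Km = 1520/0.138 = 11000 nM⁻¹·s⁻¹.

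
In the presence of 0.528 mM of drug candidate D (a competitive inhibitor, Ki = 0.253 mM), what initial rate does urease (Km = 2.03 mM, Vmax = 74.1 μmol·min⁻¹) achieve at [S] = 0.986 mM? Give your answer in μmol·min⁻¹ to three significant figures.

α = 1 + [I]/Ki = 1 + 0.528/0.253 = 3.087.
For a competitive inhibitor, Vmax is unchanged and the apparent Km becomes α·Km: Km,app = 6.27 mM, Vmax,app = 74.1 μmol·min⁻¹.
v = Vmax,app·[S]/(Km,app + [S]) = 74.1 × 0.986/(6.27 + 0.986) = 10.1 μmol·min⁻¹.

10.1 μmol·min⁻¹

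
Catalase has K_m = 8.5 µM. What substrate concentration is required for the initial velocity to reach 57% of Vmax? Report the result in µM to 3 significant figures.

v/Vmax = [S]/(Km+[S]) = 0.57, so [S] = Km·0.57/(1 − 0.57) = 8.5 × 1.326.
[S] = 11.3 µM.

11.3 µM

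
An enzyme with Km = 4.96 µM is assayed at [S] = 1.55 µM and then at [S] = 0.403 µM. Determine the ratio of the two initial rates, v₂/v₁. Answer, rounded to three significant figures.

The fractional saturations are [S]/(Km+[S]) = 1.55/6.510 = 0.2381 and 0.403/5.363 = 0.07514.
v₂/v₁ is just their ratio: 0.07514/0.2381 = 0.316.

0.316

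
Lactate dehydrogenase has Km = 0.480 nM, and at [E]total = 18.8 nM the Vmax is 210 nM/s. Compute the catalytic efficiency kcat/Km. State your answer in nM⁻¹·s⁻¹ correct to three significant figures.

23.3 nM⁻¹·s⁻¹

kcat = Vmax/[E]total = 210/18.8 = 11.2 s⁻¹.
kcat/Km = 11.2/0.480 = 23.3 nM⁻¹·s⁻¹.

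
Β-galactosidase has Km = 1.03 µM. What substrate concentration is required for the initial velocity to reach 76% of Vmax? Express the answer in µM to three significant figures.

v/Vmax = [S]/(Km+[S]) = 0.76, so [S] = Km·0.76/(1 − 0.76) = 1.03 × 3.167.
[S] = 3.26 µM.

3.26 µM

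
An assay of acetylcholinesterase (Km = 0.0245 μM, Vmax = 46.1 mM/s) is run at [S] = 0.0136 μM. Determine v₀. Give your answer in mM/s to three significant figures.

16.5 mM/s

[S]/(Km+[S]) = 0.0136/0.03810 = 0.3570, the fractional saturation.
v = 0.3570 × Vmax = 0.3570 × 46.1 = 16.5 mM/s.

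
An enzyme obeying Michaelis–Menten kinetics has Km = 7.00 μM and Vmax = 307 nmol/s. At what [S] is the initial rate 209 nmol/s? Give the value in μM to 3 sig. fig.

14.9 μM

Rearranging v = Vmax[S]/(Km+[S]) gives [S] = Km·v/(Vmax − v).
[S] = 7.00 × 209 / (307 − 209) = 1463/98.00 = 14.9 μM.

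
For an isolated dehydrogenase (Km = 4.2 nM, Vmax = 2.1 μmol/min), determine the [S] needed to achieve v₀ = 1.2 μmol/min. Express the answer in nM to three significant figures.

5.60 nM

Rearranging v = Vmax[S]/(Km+[S]) gives [S] = Km·v/(Vmax − v).
[S] = 4.2 × 1.2 / (2.1 − 1.2) = 5.040/0.9000 = 5.60 nM.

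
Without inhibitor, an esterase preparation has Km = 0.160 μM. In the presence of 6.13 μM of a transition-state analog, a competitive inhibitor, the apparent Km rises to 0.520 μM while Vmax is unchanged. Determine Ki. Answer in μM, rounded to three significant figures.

2.72 μM

Competitive: Km,app = α·Km with α = 1 + [I]/Ki.
α = Km,app/Km = 0.520/0.160 = 3.250.
Ki = [I]/(α − 1) = 6.13/2.250 = 2.72 μM.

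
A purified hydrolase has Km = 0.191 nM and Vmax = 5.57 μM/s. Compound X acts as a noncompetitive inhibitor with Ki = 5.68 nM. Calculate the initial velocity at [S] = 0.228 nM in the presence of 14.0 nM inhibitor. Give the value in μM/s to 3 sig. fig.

α = 1 + [I]/Ki = 1 + 14.0/5.68 = 3.465.
For a noncompetitive inhibitor, Vmax is reduced to Vmax/α while Km is unchanged: Km,app = 0.191 nM, Vmax,app = 1.61 μM/s.
v = Vmax,app·[S]/(Km,app + [S]) = 1.61 × 0.228/(0.191 + 0.228) = 0.875 μM/s.

0.875 μM/s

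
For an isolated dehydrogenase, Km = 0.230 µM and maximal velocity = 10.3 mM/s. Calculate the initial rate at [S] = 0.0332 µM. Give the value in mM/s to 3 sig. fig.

1.30 mM/s

v = Vmax·[S]/(Km + [S]) = 10.3 × 0.0332 / (0.230 + 0.0332)
  = 0.3420 / 0.2632 = 1.30 mM/s.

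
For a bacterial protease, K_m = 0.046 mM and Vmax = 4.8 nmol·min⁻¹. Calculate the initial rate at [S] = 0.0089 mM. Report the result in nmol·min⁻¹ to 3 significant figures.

[S]/(Km+[S]) = 0.0089/0.05490 = 0.1621, the fractional saturation.
v = 0.1621 × Vmax = 0.1621 × 4.8 = 0.778 nmol·min⁻¹.

0.778 nmol·min⁻¹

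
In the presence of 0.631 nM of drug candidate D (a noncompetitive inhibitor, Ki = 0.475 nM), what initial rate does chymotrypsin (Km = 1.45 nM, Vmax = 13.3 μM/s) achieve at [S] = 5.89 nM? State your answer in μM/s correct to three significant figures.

α = 1 + [I]/Ki = 1 + 0.631/0.475 = 2.328.
For a noncompetitive inhibitor, Vmax is reduced to Vmax/α while Km is unchanged: Km,app = 1.45 nM, Vmax,app = 5.71 μM/s.
v = Vmax,app·[S]/(Km,app + [S]) = 5.71 × 5.89/(1.45 + 5.89) = 4.58 μM/s.

4.58 μM/s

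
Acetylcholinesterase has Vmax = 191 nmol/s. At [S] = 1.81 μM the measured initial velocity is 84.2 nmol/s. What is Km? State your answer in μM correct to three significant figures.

2.30 μM

v/Vmax = 84.2/191 = 0.4408 = [S]/(Km+[S]).
So Km + [S] = [S]/0.4408 = 4.106 μM, giving Km = 4.106 − 1.81 = 2.30 μM.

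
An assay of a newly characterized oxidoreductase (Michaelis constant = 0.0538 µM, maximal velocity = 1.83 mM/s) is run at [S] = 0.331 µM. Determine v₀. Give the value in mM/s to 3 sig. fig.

1.57 mM/s

v = Vmax·[S]/(Km + [S]) = 1.83 × 0.331 / (0.0538 + 0.331)
  = 0.6057 / 0.3848 = 1.57 mM/s.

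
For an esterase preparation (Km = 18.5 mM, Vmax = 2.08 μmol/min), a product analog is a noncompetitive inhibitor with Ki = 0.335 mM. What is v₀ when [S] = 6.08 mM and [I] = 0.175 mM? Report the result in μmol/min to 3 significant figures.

α = 1 + [I]/Ki = 1 + 0.175/0.335 = 1.522.
For a noncompetitive inhibitor, Vmax is reduced to Vmax/α while Km is unchanged: Km,app = 18.5 mM, Vmax,app = 1.37 μmol/min.
v = Vmax,app·[S]/(Km,app + [S]) = 1.37 × 6.08/(18.5 + 6.08) = 0.338 μmol/min.

0.338 μmol/min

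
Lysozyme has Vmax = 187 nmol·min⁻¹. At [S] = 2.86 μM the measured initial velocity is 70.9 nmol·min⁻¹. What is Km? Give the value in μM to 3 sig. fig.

From v = Vmax[S]/(Km+[S]), Km = [S](Vmax − v)/v.
Km = 2.86 × (187 − 70.9) / 70.9 = 332.0/70.9 = 4.68 μM.

4.68 μM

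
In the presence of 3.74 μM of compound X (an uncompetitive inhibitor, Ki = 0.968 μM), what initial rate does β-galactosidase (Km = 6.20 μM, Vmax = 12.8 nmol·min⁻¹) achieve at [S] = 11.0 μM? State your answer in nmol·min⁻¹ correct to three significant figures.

2.36 nmol·min⁻¹

With α = 1 + [I]/Ki = 1 + 3.74/0.968 = 4.864, the uncompetitive rate law is v = (Vmax/α)·[S] / (Km/α + [S]).
v = (12.8/4.864)×11.0 / (6.20/4.864 + 11.0) = 28.95/12.27 = 2.36 nmol·min⁻¹.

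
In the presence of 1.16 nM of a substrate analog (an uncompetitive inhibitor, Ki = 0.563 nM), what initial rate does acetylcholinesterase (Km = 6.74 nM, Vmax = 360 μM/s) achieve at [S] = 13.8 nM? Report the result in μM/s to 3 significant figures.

With α = 1 + [I]/Ki = 1 + 1.16/0.563 = 3.060, the uncompetitive rate law is v = (Vmax/α)·[S] / (Km/α + [S]).
v = (360/3.060)×13.8 / (6.74/3.060 + 13.8) = 1623/16.00 = 101 μM/s.

101 μM/s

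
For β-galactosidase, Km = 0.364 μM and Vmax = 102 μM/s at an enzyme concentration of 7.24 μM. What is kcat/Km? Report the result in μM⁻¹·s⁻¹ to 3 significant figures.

38.7 μM⁻¹·s⁻¹

kcat = Vmax/[E]total = 102/7.24 = 14.1 s⁻¹.
kcat/Km = 14.1/0.364 = 38.7 μM⁻¹·s⁻¹.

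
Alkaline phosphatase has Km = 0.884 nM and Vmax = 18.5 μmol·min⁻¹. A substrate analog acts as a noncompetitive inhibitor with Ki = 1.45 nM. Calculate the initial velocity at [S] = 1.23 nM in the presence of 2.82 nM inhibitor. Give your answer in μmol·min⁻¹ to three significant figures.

With α = 1 + [I]/Ki = 1 + 2.82/1.45 = 2.945, the noncompetitive rate law is v = (Vmax/α)·[S] / (Km + [S]).
v = (18.5/2.945)×1.23 / (0.884 + 1.23) = 7.727/2.114 = 3.66 μmol·min⁻¹.

3.66 μmol·min⁻¹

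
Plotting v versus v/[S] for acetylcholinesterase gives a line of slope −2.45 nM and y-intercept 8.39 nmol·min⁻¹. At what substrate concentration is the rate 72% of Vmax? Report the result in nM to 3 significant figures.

The Eadie–Hofstee slope gives Km = 2.45 nM (slope = −Km).
v/Vmax = [S]/(Km+[S]) = 0.72 ⇒ [S] = Km·0.72/(1−0.72) = 2.45 × 2.571 = 6.30 nM.

6.30 nM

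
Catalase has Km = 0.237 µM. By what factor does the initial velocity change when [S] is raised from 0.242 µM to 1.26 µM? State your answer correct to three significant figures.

The fractional saturations are [S]/(Km+[S]) = 0.242/0.4790 = 0.5052 and 1.26/1.497 = 0.8417.
v₂/v₁ is just their ratio: 0.8417/0.5052 = 1.67.

1.67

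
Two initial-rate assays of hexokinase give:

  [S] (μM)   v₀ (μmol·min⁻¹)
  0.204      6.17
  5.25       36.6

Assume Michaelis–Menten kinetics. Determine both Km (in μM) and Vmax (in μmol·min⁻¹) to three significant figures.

In reciprocal form, 1/v = (Km/Vmax)·(1/[S]) + 1/Vmax. The two points give (1/[S], 1/v) = (4.902, 0.1621) and (0.1905, 0.02732).
Slope = (0.1621 − 0.02732)/(4.902 − 0.1905) = 0.02860; intercept = 0.1621 − 0.02860×4.902 = 0.02187.
Vmax = 1/intercept = 45.7 μmol·min⁻¹; Km = slope × Vmax = 0.02860 × 45.7 = 1.31 μM.

Km = 1.31 μM; Vmax = 45.7 μmol·min⁻¹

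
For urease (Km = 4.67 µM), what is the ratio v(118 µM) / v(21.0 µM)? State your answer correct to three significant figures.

The fractional saturations are [S]/(Km+[S]) = 21.0/25.67 = 0.8181 and 118/122.7 = 0.9619.
v₂/v₁ is just their ratio: 0.9619/0.8181 = 1.18.

1.18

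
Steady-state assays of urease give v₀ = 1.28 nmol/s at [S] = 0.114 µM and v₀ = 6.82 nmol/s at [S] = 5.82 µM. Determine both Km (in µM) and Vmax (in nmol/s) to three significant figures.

In reciprocal form, 1/v = (Km/Vmax)·(1/[S]) + 1/Vmax. The two points give (1/[S], 1/v) = (8.772, 0.7812) and (0.1718, 0.1466).
Slope = (0.7812 − 0.1466)/(8.772 − 0.1718) = 0.07379; intercept = 0.7812 − 0.07379×8.772 = 0.1339.
Vmax = 1/intercept = 7.47 nmol/s; Km = slope × Vmax = 0.07379 × 7.47 = 0.551 µM.

Km = 0.551 µM; Vmax = 7.47 nmol/s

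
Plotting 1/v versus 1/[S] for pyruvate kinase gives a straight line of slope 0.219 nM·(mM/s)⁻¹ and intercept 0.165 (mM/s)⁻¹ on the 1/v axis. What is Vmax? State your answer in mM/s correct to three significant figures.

The y-intercept of a Lineweaver–Burk plot equals 1/Vmax, so Vmax = 1/0.165 = 6.06 mM/s.

6.06 mM/s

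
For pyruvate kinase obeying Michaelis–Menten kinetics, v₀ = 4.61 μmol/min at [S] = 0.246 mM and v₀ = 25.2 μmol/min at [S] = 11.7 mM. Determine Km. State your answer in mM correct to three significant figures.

1.24 mM

From v = Vmax[S]/(Km+[S]), each point gives Vmax = v(Km+[S])/[S].
Equating: 4.61(Km+0.246)/0.246 = 25.2(Km+11.7)/11.7.
18.74·Km + 4.61 = 2.154·Km + 25.2, so (18.74 − 2.154)·Km = 25.2 − 4.61.
Km = 20.59/16.59 = 1.24 mM; then Vmax = 4.61(1.24+0.246)/0.246 = 27.9 μmol/min.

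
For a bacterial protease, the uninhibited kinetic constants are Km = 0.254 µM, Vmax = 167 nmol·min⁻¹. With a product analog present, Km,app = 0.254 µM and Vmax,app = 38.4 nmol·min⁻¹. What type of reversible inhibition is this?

Vmax decreases (167 → 38.4 nmol·min⁻¹) while Km is unchanged — pure noncompetitive inhibition.

noncompetitive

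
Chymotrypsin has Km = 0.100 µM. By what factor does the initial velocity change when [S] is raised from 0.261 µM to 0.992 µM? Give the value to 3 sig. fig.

1.26

Since Vmax cancels, v₂/v₁ = [S]₂(Km+[S]₁) / [S]₁(Km+[S]₂).
= 0.992×(0.100+0.261) / (0.261×(0.100+0.992)) = 0.3581/0.2850 = 1.26.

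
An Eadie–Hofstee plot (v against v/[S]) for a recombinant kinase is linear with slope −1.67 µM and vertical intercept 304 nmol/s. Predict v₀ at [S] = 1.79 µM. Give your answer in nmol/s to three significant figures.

In the Eadie–Hofstee form v = Vmax − Km·(v/[S]), the slope is −Km and the intercept is Vmax, so Km = 1.67 µM and Vmax = 304 nmol/s.
v = 304 × 1.79/(1.67 + 1.79) = 157 nmol/s.

157 nmol/s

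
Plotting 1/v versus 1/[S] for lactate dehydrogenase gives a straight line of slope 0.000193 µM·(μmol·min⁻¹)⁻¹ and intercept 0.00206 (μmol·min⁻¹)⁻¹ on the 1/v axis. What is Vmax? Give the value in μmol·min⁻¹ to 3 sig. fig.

The y-intercept of a Lineweaver–Burk plot equals 1/Vmax, so Vmax = 1/0.00206 = 485 μmol·min⁻¹.

485 μmol·min⁻¹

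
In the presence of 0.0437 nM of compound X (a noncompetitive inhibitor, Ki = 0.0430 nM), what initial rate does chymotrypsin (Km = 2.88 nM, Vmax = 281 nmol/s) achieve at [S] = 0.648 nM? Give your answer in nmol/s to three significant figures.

α = 1 + [I]/Ki = 1 + 0.0437/0.0430 = 2.016.
For a noncompetitive inhibitor, Vmax is reduced to Vmax/α while Km is unchanged: Km,app = 2.88 nM, Vmax,app = 139 nmol/s.
v = Vmax,app·[S]/(Km,app + [S]) = 139 × 0.648/(2.88 + 0.648) = 25.6 nmol/s.

25.6 nmol/s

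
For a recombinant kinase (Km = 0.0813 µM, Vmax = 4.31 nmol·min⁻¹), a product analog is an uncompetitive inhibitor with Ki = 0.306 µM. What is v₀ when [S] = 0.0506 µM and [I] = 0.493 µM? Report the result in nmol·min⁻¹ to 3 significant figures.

With α = 1 + [I]/Ki = 1 + 0.493/0.306 = 2.611, the uncompetitive rate law is v = (Vmax/α)·[S] / (Km/α + [S]).
v = (4.31/2.611)×0.0506 / (0.0813/2.611 + 0.0506) = 0.08352/0.08174 = 1.02 nmol·min⁻¹.

1.02 nmol·min⁻¹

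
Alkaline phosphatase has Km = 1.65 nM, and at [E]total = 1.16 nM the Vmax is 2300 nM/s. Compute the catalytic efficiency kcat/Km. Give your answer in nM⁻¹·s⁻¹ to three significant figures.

1200 nM⁻¹·s⁻¹

kcat = Vmax/[E]total = 2300/1.16 = 1980 s⁻¹.
kcat/Km = 1980/1.65 = 1200 nM⁻¹·s⁻¹.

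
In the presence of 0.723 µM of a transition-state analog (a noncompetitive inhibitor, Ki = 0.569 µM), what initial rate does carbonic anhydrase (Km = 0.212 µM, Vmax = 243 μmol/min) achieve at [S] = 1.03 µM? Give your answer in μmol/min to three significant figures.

88.8 μmol/min

With α = 1 + [I]/Ki = 1 + 0.723/0.569 = 2.271, the noncompetitive rate law is v = (Vmax/α)·[S] / (Km + [S]).
v = (243/2.271)×1.03 / (0.212 + 1.03) = 110.2/1.242 = 88.8 μmol/min.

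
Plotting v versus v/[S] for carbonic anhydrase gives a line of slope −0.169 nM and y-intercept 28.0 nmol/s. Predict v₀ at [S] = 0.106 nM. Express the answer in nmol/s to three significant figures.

10.8 nmol/s

In the Eadie–Hofstee form v = Vmax − Km·(v/[S]), the slope is −Km and the intercept is Vmax, so Km = 0.169 nM and Vmax = 28.0 nmol/s.
v = 28.0 × 0.106/(0.169 + 0.106) = 10.8 nmol/s.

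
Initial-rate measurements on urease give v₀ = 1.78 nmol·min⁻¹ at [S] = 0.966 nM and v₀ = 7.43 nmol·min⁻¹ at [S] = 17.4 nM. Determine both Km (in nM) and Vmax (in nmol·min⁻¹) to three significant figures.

Km = 3.99 nM; Vmax = 9.13 nmol·min⁻¹

In reciprocal form, 1/v = (Km/Vmax)·(1/[S]) + 1/Vmax. The two points give (1/[S], 1/v) = (1.035, 0.5618) and (0.05747, 0.1346).
Slope = (0.5618 − 0.1346)/(1.035 − 0.05747) = 0.4369; intercept = 0.5618 − 0.4369×1.035 = 0.1095.
Vmax = 1/intercept = 9.13 nmol·min⁻¹; Km = slope × Vmax = 0.4369 × 9.13 = 3.99 nM.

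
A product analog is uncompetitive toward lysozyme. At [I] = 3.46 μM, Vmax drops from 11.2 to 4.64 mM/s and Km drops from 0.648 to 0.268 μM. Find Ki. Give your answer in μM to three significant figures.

2.45 μM

Uncompetitive: Vmax,app = Vmax/α (and Km,app = Km/α) with α = 1 + [I]/Ki.
α = Vmax/Vmax,app = 11.2/4.64 = 2.414.
Since α = 1 + [I]/Ki, [I]/Ki = 2.414 − 1 = 1.414 and Ki = 3.46/1.414 = 2.45 μM.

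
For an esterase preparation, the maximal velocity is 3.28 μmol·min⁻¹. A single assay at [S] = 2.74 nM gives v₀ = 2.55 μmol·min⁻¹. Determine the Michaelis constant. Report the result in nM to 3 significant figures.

From v = Vmax[S]/(Km+[S]), Km = [S](Vmax − v)/v.
Km = 2.74 × (3.28 − 2.55) / 2.55 = 2.000/2.55 = 0.784 nM.

0.784 nM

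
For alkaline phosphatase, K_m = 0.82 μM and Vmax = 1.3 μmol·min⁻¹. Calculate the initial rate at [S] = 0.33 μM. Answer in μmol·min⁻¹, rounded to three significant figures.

[S]/(Km+[S]) = 0.33/1.150 = 0.2870, the fractional saturation.
v = 0.2870 × Vmax = 0.2870 × 1.3 = 0.373 μmol·min⁻¹.

0.373 μmol·min⁻¹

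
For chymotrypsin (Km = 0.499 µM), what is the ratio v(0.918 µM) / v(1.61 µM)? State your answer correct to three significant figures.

0.849

The fractional saturations are [S]/(Km+[S]) = 1.61/2.109 = 0.7634 and 0.918/1.417 = 0.6478.
v₂/v₁ is just their ratio: 0.6478/0.7634 = 0.849.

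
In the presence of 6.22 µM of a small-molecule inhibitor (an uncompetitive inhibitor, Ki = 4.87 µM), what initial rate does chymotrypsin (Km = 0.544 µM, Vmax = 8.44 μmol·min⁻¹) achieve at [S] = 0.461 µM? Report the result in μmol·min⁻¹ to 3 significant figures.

2.44 μmol·min⁻¹

With α = 1 + [I]/Ki = 1 + 6.22/4.87 = 2.277, the uncompetitive rate law is v = (Vmax/α)·[S] / (Km/α + [S]).
v = (8.44/2.277)×0.461 / (0.544/2.277 + 0.461) = 1.709/0.6999 = 2.44 μmol·min⁻¹.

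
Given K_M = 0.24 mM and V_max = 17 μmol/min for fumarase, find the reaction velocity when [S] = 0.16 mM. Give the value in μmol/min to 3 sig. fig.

6.80 μmol/min

[S]/(Km+[S]) = 0.16/0.4000 = 0.4000, the fractional saturation.
v = 0.4000 × Vmax = 0.4000 × 17 = 6.80 μmol/min.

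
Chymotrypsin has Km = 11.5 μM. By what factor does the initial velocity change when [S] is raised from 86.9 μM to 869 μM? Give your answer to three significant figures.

Since Vmax cancels, v₂/v₁ = [S]₂(Km+[S]₁) / [S]₁(Km+[S]₂).
= 869×(11.5+86.9) / (86.9×(11.5+869)) = 85510/76520 = 1.12.

1.12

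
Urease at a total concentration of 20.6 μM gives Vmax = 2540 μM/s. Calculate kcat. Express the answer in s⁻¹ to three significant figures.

kcat = Vmax/[E]total = 2540 μM/s / 20.6 μM = 123 s⁻¹.

123 s⁻¹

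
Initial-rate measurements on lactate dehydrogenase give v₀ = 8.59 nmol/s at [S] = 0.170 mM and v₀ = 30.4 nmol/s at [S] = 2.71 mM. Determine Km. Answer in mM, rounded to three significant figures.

0.555 mM

From v = Vmax[S]/(Km+[S]), each point gives Vmax = v(Km+[S])/[S].
Equating: 8.59(Km+0.170)/0.170 = 30.4(Km+2.71)/2.71.
50.53·Km + 8.59 = 11.22·Km + 30.4, so (50.53 − 11.22)·Km = 30.4 − 8.59.
Km = 21.81/39.31 = 0.555 mM; then Vmax = 8.59(0.555+0.170)/0.170 = 36.6 nmol/s.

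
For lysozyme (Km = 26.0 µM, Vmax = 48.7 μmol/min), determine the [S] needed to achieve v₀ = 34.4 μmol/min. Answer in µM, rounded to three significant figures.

The required fractional saturation is v/Vmax = 34.4/48.7 = 0.7064.
Then [S]/(Km+[S]) = 0.7064 ⇒ [S] = 26.0 × 0.7064/(1 − 0.7064) = 62.5 µM.

62.5 µM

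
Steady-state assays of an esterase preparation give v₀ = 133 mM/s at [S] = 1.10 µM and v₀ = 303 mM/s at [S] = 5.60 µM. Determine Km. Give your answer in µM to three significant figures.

In reciprocal form, 1/v = (Km/Vmax)·(1/[S]) + 1/Vmax. The two points give (1/[S], 1/v) = (0.9091, 0.007519) and (0.1786, 0.003300).
Slope = (0.007519 − 0.003300)/(0.9091 − 0.1786) = 0.005775; intercept = 0.007519 − 0.005775×0.9091 = 0.002269.
Vmax = 1/intercept = 441 mM/s; Km = slope × Vmax = 0.005775 × 441 = 2.54 µM.

2.54 µM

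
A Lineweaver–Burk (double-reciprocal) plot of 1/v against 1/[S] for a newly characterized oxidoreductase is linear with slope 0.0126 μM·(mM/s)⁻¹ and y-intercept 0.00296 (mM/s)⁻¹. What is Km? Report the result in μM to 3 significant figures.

4.26 μM

y-intercept = 1/Vmax ⇒ Vmax = 338 mM/s; slope = Km/Vmax ⇒ Km = slope × Vmax.
Km = 0.0126 × 338 = 4.26 μM.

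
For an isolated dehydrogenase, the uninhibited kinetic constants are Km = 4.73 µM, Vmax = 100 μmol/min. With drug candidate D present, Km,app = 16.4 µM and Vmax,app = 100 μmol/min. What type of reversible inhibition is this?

Km increases (4.73 → 16.4 µM) while Vmax is unchanged — the hallmark of competitive inhibition.

competitive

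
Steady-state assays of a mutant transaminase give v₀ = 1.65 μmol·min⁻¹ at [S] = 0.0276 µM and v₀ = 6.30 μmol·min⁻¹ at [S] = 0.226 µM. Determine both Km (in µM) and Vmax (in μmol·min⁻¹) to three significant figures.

Km = 0.146 µM; Vmax = 10.4 μmol·min⁻¹

From v = Vmax[S]/(Km+[S]), each point gives Vmax = v(Km+[S])/[S].
Equating: 1.65(Km+0.0276)/0.0276 = 6.30(Km+0.226)/0.226.
59.78·Km + 1.65 = 27.88·Km + 6.30, so (59.78 − 27.88)·Km = 6.30 − 1.65.
Km = 4.650/31.91 = 0.146 µM; then Vmax = 1.65(0.146+0.0276)/0.0276 = 10.4 μmol·min⁻¹.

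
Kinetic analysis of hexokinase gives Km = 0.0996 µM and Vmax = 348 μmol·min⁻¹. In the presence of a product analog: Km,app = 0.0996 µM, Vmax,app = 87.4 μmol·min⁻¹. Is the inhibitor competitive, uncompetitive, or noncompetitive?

noncompetitive

Vmax decreases (348 → 87.4 μmol·min⁻¹) while Km is unchanged — pure noncompetitive inhibition.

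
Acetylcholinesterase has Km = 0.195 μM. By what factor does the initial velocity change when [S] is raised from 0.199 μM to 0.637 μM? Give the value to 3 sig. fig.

Since Vmax cancels, v₂/v₁ = [S]₂(Km+[S]₁) / [S]₁(Km+[S]₂).
= 0.637×(0.195+0.199) / (0.199×(0.195+0.637)) = 0.2510/0.1656 = 1.52.

1.52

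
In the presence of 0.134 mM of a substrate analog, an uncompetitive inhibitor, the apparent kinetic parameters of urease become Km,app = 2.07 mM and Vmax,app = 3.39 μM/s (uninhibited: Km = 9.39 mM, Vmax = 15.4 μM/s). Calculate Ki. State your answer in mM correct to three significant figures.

0.0378 mM

Uncompetitive: Vmax,app = Vmax/α (and Km,app = Km/α) with α = 1 + [I]/Ki.
α = Vmax/Vmax,app = 15.4/3.39 = 4.543.
Ki = [I]/(α − 1) = 0.134/3.543 = 0.0378 mM.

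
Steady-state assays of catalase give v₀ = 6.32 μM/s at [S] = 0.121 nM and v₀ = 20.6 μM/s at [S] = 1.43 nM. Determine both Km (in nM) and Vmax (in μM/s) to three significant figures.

From v = Vmax[S]/(Km+[S]), each point gives Vmax = v(Km+[S])/[S].
Equating: 6.32(Km+0.121)/0.121 = 20.6(Km+1.43)/1.43.
52.23·Km + 6.32 = 14.41·Km + 20.6, so (52.23 − 14.41)·Km = 20.6 − 6.32.
Km = 14.28/37.83 = 0.378 nM; then Vmax = 6.32(0.378+0.121)/0.121 = 26.0 μM/s.

Km = 0.378 nM; Vmax = 26.0 μM/s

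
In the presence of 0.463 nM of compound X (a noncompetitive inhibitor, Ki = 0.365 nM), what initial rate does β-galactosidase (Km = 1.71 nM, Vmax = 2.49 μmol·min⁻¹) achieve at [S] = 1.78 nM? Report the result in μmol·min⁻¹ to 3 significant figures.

0.560 μmol·min⁻¹

With α = 1 + [I]/Ki = 1 + 0.463/0.365 = 2.268, the noncompetitive rate law is v = (Vmax/α)·[S] / (Km + [S]).
v = (2.49/2.268)×1.78 / (1.71 + 1.78) = 1.954/3.490 = 0.560 μmol·min⁻¹.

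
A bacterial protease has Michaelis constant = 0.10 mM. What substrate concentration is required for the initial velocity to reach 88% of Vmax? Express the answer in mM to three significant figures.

v/Vmax = [S]/(Km+[S]) = 0.88, so [S] = Km·0.88/(1 − 0.88) = 0.10 × 7.333.
[S] = 0.733 mM.

0.733 mM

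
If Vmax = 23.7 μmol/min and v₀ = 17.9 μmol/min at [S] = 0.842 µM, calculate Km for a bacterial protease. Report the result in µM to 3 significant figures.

v/Vmax = 17.9/23.7 = 0.7553 = [S]/(Km+[S]).
So Km + [S] = [S]/0.7553 = 1.115 µM, giving Km = 1.115 − 0.842 = 0.273 µM.

0.273 µM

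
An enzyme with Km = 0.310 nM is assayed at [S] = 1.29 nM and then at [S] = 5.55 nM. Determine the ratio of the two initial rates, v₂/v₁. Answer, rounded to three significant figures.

Since Vmax cancels, v₂/v₁ = [S]₂(Km+[S]₁) / [S]₁(Km+[S]₂).
= 5.55×(0.310+1.29) / (1.29×(0.310+5.55)) = 8.880/7.559 = 1.17.

1.17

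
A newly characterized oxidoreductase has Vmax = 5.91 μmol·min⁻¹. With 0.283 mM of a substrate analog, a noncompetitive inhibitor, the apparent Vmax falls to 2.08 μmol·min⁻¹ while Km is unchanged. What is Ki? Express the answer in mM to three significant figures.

0.154 mM

Noncompetitive: Vmax,app = Vmax/α with α = 1 + [I]/Ki.
α = Vmax/Vmax,app = 5.91/2.08 = 2.841.
Since α = 1 + [I]/Ki, [I]/Ki = 2.841 − 1 = 1.841 and Ki = 0.283/1.841 = 0.154 mM.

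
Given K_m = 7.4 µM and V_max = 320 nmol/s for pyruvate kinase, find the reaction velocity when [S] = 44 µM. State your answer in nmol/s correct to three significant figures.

v = Vmax·[S]/(Km + [S]) = 320 × 44 / (7.4 + 44)
  = 14080 / 51.40 = 274 nmol/s.

274 nmol/s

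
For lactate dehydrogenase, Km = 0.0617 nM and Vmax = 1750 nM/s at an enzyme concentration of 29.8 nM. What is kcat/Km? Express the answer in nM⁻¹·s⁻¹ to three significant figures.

952 nM⁻¹·s⁻¹

kcat = Vmax/[E]total = 1750/29.8 = 58.7 s⁻¹.
kcat/Km = 58.7/0.0617 = 952 nM⁻¹·s⁻¹.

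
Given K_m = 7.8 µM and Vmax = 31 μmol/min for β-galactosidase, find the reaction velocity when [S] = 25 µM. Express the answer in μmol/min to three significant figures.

[S]/(Km+[S]) = 25/32.80 = 0.7622, the fractional saturation.
v = 0.7622 × Vmax = 0.7622 × 31 = 23.6 μmol/min.

23.6 μmol/min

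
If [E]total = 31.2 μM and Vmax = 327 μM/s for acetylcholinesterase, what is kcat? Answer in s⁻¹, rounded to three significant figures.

kcat = Vmax/[E]total = 327 μM/s / 31.2 μM = 10.5 s⁻¹.

10.5 s⁻¹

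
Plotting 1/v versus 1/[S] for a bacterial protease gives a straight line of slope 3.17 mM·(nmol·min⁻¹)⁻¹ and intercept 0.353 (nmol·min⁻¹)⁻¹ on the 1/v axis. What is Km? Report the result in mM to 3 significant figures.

8.98 mM

y-intercept = 1/Vmax ⇒ Vmax = 2.83 nmol·min⁻¹; slope = Km/Vmax ⇒ Km = slope × Vmax.
Km = 3.17 × 2.83 = 8.98 mM.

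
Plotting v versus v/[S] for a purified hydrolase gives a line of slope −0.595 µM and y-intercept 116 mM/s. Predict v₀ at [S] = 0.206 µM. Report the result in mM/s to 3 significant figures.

29.8 mM/s

In the Eadie–Hofstee form v = Vmax − Km·(v/[S]), the slope is −Km and the intercept is Vmax, so Km = 0.595 µM and Vmax = 116 mM/s.
v = 116 × 0.206/(0.595 + 0.206) = 29.8 mM/s.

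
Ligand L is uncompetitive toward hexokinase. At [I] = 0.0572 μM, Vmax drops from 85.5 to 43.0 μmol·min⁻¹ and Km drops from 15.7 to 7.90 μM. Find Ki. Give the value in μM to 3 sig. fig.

Uncompetitive: Vmax,app = Vmax/α (and Km,app = Km/α) with α = 1 + [I]/Ki.
α = Vmax/Vmax,app = 85.5/43.0 = 1.988.
Since α = 1 + [I]/Ki, [I]/Ki = 1.988 − 1 = 0.9884 and Ki = 0.0572/0.9884 = 0.0579 μM.

0.0579 μM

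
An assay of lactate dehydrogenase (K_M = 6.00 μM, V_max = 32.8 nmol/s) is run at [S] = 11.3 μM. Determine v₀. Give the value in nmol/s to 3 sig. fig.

[S]/(Km+[S]) = 11.3/17.30 = 0.6532, the fractional saturation.
v = 0.6532 × Vmax = 0.6532 × 32.8 = 21.4 nmol/s.

21.4 nmol/s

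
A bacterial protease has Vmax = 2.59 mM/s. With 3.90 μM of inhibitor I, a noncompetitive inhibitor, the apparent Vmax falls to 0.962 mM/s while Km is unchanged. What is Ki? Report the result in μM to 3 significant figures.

2.30 μM

Noncompetitive: Vmax,app = Vmax/α with α = 1 + [I]/Ki.
α = Vmax/Vmax,app = 2.59/0.962 = 2.692.
Since α = 1 + [I]/Ki, [I]/Ki = 2.692 − 1 = 1.692 and Ki = 3.90/1.692 = 2.30 μM.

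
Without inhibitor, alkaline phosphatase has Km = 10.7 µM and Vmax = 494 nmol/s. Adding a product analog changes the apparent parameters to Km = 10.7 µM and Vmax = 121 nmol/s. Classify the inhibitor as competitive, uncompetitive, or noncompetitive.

Vmax decreases (494 → 121 nmol/s) while Km is unchanged — pure noncompetitive inhibition.

noncompetitive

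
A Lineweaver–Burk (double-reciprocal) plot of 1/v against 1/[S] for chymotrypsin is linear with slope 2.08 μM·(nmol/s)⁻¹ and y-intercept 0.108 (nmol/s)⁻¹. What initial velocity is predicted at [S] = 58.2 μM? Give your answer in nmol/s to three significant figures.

The y-intercept is 1/Vmax, so Vmax = 1/0.108 = 9.26 nmol/s.
The slope is Km/Vmax, so Km = 2.08 × 9.26 = 19.3 μM.
Then v = 9.26 × 58.2/(19.3 + 58.2) = 6.96 nmol/s.

6.96 nmol/s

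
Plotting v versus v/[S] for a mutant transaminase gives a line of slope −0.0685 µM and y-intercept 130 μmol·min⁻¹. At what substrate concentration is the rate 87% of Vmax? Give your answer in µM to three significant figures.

0.458 µM

The Eadie–Hofstee slope gives Km = 0.0685 µM (slope = −Km).
v/Vmax = [S]/(Km+[S]) = 0.87 ⇒ [S] = Km·0.87/(1−0.87) = 0.0685 × 6.692 = 0.458 µM.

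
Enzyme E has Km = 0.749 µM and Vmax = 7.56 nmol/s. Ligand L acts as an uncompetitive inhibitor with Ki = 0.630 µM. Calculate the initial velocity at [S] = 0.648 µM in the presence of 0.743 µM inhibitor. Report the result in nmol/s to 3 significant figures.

α = 1 + [I]/Ki = 1 + 0.743/0.630 = 2.179.
For an uncompetitive inhibitor, both parameters are divided by α, giving Vmax/α and Km/α: Km,app = 0.344 µM, Vmax,app = 3.47 nmol/s.
v = Vmax,app·[S]/(Km,app + [S]) = 3.47 × 0.648/(0.344 + 0.648) = 2.27 nmol/s.

2.27 nmol/s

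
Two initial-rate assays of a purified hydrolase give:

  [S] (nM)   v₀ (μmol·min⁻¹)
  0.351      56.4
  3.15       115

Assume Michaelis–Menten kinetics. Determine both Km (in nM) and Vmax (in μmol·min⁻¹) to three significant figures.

Km = 0.472 nM; Vmax = 132 μmol·min⁻¹

In reciprocal form, 1/v = (Km/Vmax)·(1/[S]) + 1/Vmax. The two points give (1/[S], 1/v) = (2.849, 0.01773) and (0.3175, 0.008696).
Slope = (0.01773 − 0.008696)/(2.849 − 0.3175) = 0.003569; intercept = 0.01773 − 0.003569×2.849 = 0.007563.
Vmax = 1/intercept = 132 μmol·min⁻¹; Km = slope × Vmax = 0.003569 × 132 = 0.472 nM.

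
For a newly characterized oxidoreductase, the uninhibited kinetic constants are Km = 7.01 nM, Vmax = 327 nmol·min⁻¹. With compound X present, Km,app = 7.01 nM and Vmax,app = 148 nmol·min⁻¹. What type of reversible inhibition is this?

noncompetitive

Vmax decreases (327 → 148 nmol·min⁻¹) while Km is unchanged — pure noncompetitive inhibition.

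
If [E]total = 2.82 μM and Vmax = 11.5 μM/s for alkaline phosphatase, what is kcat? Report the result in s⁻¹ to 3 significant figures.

kcat = Vmax/[E]total = 11.5 μM/s / 2.82 μM = 4.08 s⁻¹.

4.08 s⁻¹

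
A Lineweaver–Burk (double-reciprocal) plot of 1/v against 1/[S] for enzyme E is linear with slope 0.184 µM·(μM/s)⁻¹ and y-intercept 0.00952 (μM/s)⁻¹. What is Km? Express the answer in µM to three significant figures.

y-intercept = 1/Vmax ⇒ Vmax = 105 μM/s; slope = Km/Vmax ⇒ Km = slope × Vmax.
Km = 0.184 × 105 = 19.3 µM.

19.3 µM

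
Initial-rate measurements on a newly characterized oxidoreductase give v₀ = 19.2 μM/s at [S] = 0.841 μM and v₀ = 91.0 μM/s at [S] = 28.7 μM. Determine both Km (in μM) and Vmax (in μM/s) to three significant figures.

From v = Vmax[S]/(Km+[S]), each point gives Vmax = v(Km+[S])/[S].
Equating: 19.2(Km+0.841)/0.841 = 91.0(Km+28.7)/28.7.
22.83·Km + 19.2 = 3.171·Km + 91.0, so (22.83 − 3.171)·Km = 91.0 − 19.2.
Km = 71.80/19.66 = 3.65 μM; then Vmax = 19.2(3.65+0.841)/0.841 = 103 μM/s.

Km = 3.65 μM; Vmax = 103 μM/s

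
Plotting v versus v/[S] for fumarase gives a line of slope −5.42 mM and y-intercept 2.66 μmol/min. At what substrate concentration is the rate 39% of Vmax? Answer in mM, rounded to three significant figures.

The Eadie–Hofstee slope gives Km = 5.42 mM (slope = −Km).
v/Vmax = [S]/(Km+[S]) = 0.39 ⇒ [S] = Km·0.39/(1−0.39) = 5.42 × 0.6393 = 3.47 mM.

3.47 mM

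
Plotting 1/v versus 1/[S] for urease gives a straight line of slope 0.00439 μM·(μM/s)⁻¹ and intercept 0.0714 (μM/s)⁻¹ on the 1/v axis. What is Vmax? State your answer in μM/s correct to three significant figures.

14.0 μM/s

The y-intercept of a Lineweaver–Burk plot equals 1/Vmax, so Vmax = 1/0.0714 = 14.0 μM/s.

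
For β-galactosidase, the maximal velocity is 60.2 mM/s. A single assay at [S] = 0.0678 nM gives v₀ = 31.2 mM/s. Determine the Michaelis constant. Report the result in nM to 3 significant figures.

0.0630 nM

v/Vmax = 31.2/60.2 = 0.5183 = [S]/(Km+[S]).
So Km + [S] = [S]/0.5183 = 0.1308 nM, giving Km = 0.1308 − 0.0678 = 0.0630 nM.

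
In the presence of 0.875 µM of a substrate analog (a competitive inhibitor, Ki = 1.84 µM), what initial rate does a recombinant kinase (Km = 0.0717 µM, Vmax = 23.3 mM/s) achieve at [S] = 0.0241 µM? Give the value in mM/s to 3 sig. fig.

4.32 mM/s

α = 1 + [I]/Ki = 1 + 0.875/1.84 = 1.476.
For a competitive inhibitor, Vmax is unchanged and the apparent Km becomes α·Km: Km,app = 0.106 µM, Vmax,app = 23.3 mM/s.
v = Vmax,app·[S]/(Km,app + [S]) = 23.3 × 0.0241/(0.106 + 0.0241) = 4.32 mM/s.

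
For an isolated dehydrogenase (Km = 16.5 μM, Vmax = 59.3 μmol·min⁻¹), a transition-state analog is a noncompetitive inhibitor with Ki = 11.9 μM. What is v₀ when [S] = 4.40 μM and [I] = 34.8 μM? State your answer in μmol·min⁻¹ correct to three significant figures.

3.18 μmol·min⁻¹

With α = 1 + [I]/Ki = 1 + 34.8/11.9 = 3.924, the noncompetitive rate law is v = (Vmax/α)·[S] / (Km + [S]).
v = (59.3/3.924)×4.40 / (16.5 + 4.40) = 66.49/20.90 = 3.18 μmol·min⁻¹.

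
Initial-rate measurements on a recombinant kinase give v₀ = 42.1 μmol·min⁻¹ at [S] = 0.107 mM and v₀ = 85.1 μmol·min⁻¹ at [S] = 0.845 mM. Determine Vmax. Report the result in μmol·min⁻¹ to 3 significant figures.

99.9 μmol·min⁻¹

From v = Vmax[S]/(Km+[S]), each point gives Vmax = v(Km+[S])/[S].
Equating: 42.1(Km+0.107)/0.107 = 85.1(Km+0.845)/0.845.
393.5·Km + 42.1 = 100.7·Km + 85.1, so (393.5 − 100.7)·Km = 85.1 − 42.1.
Km = 43.00/292.7 = 0.147 mM; then Vmax = 42.1(0.147+0.107)/0.107 = 99.9 μmol·min⁻¹.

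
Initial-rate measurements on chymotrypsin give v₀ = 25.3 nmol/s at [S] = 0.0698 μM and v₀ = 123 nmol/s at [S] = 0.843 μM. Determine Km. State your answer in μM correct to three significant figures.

From v = Vmax[S]/(Km+[S]), each point gives Vmax = v(Km+[S])/[S].
Equating: 25.3(Km+0.0698)/0.0698 = 123(Km+0.843)/0.843.
362.5·Km + 25.3 = 145.9·Km + 123, so (362.5 − 145.9)·Km = 123 − 25.3.
Km = 97.70/216.6 = 0.451 μM; then Vmax = 25.3(0.451+0.0698)/0.0698 = 189 nmol/s.

0.451 μM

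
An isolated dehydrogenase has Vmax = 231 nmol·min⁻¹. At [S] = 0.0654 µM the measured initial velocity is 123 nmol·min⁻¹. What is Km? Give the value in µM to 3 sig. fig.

v/Vmax = 123/231 = 0.5325 = [S]/(Km+[S]).
So Km + [S] = [S]/0.5325 = 0.1228 µM, giving Km = 0.1228 − 0.0654 = 0.0574 µM.

0.0574 µM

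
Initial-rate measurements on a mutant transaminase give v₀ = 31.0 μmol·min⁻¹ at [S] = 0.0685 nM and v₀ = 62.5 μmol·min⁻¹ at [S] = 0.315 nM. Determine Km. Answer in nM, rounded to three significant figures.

From v = Vmax[S]/(Km+[S]), each point gives Vmax = v(Km+[S])/[S].
Equating: 31.0(Km+0.0685)/0.0685 = 62.5(Km+0.315)/0.315.
452.6·Km + 31.0 = 198.4·Km + 62.5, so (452.6 − 198.4)·Km = 62.5 − 31.0.
Km = 31.50/254.1 = 0.124 nM; then Vmax = 31.0(0.124+0.0685)/0.0685 = 87.1 μmol·min⁻¹.

0.124 nM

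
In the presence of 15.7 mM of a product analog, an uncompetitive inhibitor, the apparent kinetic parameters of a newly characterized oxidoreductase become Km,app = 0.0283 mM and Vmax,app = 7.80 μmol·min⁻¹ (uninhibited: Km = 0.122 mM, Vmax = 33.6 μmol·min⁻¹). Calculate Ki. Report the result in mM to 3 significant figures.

Uncompetitive: Vmax,app = Vmax/α (and Km,app = Km/α) with α = 1 + [I]/Ki.
α = Vmax/Vmax,app = 33.6/7.80 = 4.308.
Since α = 1 + [I]/Ki, [I]/Ki = 4.308 − 1 = 3.308 and Ki = 15.7/3.308 = 4.75 mM.

4.75 mM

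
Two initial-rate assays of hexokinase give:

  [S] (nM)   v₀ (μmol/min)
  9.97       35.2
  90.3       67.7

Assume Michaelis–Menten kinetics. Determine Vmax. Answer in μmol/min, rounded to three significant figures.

76.5 μmol/min

In reciprocal form, 1/v = (Km/Vmax)·(1/[S]) + 1/Vmax. The two points give (1/[S], 1/v) = (0.1003, 0.02841) and (0.01107, 0.01477).
Slope = (0.02841 − 0.01477)/(0.1003 − 0.01107) = 0.1528; intercept = 0.02841 − 0.1528×0.1003 = 0.01308.
Vmax = 1/intercept = 76.5 μmol/min; Km = slope × Vmax = 0.1528 × 76.5 = 11.7 nM.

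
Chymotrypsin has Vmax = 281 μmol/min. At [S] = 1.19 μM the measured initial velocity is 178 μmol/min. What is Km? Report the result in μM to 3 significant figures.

0.689 μM

From v = Vmax[S]/(Km+[S]), Km = [S](Vmax − v)/v.
Km = 1.19 × (281 − 178) / 178 = 122.6/178 = 0.689 μM.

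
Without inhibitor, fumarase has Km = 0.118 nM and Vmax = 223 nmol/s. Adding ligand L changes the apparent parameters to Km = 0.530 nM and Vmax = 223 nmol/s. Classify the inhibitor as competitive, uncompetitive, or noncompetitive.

Km increases (0.118 → 0.530 nM) while Vmax is unchanged — the hallmark of competitive inhibition.

competitive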